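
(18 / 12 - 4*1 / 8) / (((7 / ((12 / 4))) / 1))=3 / 7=0.43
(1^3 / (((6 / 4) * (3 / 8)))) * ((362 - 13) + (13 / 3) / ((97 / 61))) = 1637632 / 2619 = 625.29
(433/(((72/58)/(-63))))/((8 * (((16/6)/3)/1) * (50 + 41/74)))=-336441/5504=-61.13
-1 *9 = -9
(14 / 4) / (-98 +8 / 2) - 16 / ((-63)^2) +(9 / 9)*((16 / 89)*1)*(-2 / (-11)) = -6266885 / 730502388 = -0.01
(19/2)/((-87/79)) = -8.63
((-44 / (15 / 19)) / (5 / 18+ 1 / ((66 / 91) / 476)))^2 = 3044390976 / 422519500225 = 0.01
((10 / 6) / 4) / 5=1 / 12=0.08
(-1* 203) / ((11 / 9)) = -1827 / 11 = -166.09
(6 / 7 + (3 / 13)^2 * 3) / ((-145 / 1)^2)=1203 / 24872575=0.00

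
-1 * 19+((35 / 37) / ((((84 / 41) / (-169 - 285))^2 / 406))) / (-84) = -12560999041 / 55944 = -224528.08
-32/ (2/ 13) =-208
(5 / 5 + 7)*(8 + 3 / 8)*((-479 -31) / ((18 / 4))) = -22780 / 3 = -7593.33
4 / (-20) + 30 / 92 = 29 / 230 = 0.13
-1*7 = -7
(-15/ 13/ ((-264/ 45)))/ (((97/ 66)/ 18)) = 6075/ 2522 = 2.41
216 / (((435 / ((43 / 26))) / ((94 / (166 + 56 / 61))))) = 1479372 / 3198845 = 0.46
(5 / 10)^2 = 1 / 4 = 0.25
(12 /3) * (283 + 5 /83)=93976 /83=1132.24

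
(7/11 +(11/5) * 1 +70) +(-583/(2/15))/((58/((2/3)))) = 72023/3190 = 22.58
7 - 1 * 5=2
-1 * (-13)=13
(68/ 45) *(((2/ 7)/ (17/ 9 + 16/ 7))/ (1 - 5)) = -34/ 1315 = -0.03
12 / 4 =3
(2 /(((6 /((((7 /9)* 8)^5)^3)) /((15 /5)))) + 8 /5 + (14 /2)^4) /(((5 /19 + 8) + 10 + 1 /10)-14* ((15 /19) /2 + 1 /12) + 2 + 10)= 15868797261636934737696725023 /462980525703500718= 34275301833.75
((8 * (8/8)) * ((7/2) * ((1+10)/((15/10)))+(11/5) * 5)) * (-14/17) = -12320/51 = -241.57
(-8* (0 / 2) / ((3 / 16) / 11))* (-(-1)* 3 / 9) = 0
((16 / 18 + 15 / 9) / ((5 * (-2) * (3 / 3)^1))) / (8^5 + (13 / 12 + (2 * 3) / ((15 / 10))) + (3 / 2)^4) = -184 / 23600265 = -0.00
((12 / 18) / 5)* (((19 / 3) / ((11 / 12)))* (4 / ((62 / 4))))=1216 / 5115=0.24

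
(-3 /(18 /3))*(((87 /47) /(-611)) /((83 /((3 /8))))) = 261 /38136176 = 0.00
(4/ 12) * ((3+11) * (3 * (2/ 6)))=14/ 3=4.67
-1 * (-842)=842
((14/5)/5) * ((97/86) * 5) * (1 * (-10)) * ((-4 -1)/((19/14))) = 95060/817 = 116.35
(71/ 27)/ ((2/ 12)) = 142/ 9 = 15.78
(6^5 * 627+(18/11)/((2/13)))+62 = 53631871/11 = 4875624.64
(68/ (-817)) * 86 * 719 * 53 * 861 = -4462177272/ 19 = -234851435.37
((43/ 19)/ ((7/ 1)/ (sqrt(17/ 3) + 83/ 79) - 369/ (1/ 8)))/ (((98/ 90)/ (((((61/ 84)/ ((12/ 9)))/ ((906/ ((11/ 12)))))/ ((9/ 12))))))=-12133987626035/ 23468818215242928864 - 900357865* sqrt(51)/ 10058064949389826656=-0.00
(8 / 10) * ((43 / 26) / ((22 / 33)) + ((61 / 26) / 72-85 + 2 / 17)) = -2621311 / 39780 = -65.90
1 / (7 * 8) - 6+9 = 169 / 56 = 3.02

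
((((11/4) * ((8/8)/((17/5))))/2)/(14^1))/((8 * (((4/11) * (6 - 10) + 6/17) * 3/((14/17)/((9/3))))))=-0.00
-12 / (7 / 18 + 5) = -216 / 97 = -2.23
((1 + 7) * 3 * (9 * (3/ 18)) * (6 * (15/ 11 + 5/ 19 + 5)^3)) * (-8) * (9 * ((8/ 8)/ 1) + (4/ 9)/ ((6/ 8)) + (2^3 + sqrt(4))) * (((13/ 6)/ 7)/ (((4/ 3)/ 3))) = -438489891723000/ 63905303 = -6861557.20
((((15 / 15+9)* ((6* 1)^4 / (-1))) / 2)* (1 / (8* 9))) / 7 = -90 / 7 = -12.86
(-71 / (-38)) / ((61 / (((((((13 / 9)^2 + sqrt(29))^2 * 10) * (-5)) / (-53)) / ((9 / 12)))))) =2399800 * sqrt(29) / 14926761 + 1553693000 / 1209067641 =2.15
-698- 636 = -1334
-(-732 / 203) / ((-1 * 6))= -122 / 203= -0.60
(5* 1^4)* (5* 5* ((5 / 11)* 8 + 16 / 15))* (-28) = -543200 / 33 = -16460.61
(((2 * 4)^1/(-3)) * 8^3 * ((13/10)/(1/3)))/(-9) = 26624/45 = 591.64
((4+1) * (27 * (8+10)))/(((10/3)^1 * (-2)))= -729/2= -364.50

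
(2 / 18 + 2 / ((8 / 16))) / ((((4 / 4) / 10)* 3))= 370 / 27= 13.70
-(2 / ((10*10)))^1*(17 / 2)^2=-289 / 200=-1.44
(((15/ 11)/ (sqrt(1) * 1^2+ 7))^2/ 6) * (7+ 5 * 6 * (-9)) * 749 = -14774025/ 15488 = -953.90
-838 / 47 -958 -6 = -981.83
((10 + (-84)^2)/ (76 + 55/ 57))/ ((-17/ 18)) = -7249716/ 74579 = -97.21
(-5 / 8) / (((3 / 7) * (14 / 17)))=-85 / 48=-1.77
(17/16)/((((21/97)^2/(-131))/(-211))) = 626595.93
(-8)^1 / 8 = -1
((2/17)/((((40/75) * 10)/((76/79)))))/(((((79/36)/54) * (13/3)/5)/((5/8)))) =0.38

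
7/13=0.54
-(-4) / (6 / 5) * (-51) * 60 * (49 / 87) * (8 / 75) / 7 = -7616 / 87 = -87.54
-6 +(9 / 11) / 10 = -651 / 110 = -5.92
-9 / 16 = -0.56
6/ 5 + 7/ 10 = 19/ 10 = 1.90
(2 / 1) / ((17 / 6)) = 12 / 17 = 0.71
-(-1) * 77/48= 77/48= 1.60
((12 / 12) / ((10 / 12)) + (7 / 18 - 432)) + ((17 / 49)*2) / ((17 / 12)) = -1895953 / 4410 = -429.92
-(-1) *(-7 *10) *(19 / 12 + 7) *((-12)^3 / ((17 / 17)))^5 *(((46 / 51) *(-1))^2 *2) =4352871623512157061120 / 289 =15061839527723726855.09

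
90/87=1.03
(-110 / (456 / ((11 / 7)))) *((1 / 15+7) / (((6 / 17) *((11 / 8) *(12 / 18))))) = -9911 / 1197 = -8.28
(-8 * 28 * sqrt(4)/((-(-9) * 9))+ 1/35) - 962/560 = -163753/22680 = -7.22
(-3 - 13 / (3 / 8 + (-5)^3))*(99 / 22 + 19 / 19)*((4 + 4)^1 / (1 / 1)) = -127028 / 997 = -127.41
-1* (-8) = 8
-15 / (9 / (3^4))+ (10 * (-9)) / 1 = -225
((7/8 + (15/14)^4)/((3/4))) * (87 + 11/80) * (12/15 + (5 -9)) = -815.26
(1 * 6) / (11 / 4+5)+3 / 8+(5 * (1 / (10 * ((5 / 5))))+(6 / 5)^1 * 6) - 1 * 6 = 3533 / 1240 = 2.85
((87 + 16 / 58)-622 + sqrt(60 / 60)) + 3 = -15391 / 29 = -530.72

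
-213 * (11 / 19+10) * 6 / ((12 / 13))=-556569 / 38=-14646.55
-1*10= -10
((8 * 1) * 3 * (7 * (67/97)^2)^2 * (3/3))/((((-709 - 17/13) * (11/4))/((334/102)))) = -0.45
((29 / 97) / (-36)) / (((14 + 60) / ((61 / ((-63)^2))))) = -1769 / 1025621352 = -0.00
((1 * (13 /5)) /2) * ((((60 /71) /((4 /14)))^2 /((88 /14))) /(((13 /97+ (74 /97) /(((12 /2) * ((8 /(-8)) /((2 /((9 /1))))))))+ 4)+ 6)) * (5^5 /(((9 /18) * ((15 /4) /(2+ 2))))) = 250245450000 /209660231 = 1193.58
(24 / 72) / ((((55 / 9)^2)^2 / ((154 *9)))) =275562 / 831875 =0.33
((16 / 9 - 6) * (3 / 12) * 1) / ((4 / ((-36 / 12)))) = 19 / 24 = 0.79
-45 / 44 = -1.02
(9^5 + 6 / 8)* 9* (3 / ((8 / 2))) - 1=6377357 / 16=398584.81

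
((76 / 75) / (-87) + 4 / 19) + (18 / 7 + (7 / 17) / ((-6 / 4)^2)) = 4841146 / 1639225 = 2.95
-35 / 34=-1.03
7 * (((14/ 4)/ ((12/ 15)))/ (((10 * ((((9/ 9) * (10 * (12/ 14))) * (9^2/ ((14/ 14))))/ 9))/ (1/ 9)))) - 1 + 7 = 466903/ 77760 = 6.00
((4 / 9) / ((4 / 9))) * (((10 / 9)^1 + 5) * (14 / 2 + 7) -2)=752 / 9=83.56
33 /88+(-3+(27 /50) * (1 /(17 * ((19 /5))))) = -33807 /12920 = -2.62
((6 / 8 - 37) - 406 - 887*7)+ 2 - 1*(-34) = -26461 / 4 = -6615.25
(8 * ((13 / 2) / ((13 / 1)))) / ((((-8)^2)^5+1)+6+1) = 1 / 268435458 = 0.00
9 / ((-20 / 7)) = -63 / 20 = -3.15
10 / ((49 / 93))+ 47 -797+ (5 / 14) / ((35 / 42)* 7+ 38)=-9420555 / 12887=-731.01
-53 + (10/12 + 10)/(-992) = -315521/5952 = -53.01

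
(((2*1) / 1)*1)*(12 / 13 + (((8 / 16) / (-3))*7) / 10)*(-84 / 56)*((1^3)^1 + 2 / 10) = -1887 / 650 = -2.90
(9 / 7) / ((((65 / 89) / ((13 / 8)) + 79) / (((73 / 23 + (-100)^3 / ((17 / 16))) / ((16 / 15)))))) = -1473835029795 / 103217744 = -14278.89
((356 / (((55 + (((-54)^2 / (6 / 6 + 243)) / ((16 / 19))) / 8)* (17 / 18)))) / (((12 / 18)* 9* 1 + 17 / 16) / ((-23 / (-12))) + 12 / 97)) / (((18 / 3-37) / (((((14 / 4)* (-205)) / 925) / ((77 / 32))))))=97634757967872 / 5385865697671855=0.02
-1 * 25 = -25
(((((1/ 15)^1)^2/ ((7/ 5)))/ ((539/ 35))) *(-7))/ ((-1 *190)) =1/ 131670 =0.00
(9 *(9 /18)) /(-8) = -9 /16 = -0.56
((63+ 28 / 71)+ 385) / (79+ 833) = 2653 / 5396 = 0.49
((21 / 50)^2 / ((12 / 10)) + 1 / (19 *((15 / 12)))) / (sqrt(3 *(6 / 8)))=3593 / 28500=0.13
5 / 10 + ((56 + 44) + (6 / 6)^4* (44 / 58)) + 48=8657 / 58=149.26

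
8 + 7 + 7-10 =12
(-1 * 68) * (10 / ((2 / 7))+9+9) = -3604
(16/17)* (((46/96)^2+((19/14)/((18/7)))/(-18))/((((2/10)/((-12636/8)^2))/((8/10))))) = 511653753/272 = 1881079.97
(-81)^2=6561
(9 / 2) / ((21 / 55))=165 / 14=11.79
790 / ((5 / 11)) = 1738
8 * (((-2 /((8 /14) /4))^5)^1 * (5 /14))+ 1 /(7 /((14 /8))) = -6146559 /4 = -1536639.75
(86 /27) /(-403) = -86 /10881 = -0.01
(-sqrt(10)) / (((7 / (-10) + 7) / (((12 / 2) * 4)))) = -80 * sqrt(10) / 21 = -12.05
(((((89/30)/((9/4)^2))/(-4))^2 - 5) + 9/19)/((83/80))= -2021653664/465601365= -4.34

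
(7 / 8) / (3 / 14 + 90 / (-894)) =7301 / 948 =7.70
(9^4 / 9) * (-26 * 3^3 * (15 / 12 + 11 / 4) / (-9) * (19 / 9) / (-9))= -53352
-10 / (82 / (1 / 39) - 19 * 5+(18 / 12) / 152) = -608 / 188663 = -0.00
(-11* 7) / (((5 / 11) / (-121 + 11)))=18634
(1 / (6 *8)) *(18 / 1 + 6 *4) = 7 / 8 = 0.88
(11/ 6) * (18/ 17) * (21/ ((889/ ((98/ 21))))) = 462/ 2159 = 0.21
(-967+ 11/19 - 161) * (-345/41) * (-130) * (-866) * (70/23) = 2532154989000/779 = 3250519883.18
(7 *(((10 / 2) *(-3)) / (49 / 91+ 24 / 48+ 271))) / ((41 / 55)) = -13650 / 26363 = -0.52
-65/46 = -1.41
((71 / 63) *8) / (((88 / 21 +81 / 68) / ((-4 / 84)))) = -38624 / 484155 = -0.08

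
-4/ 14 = -2/ 7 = -0.29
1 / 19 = 0.05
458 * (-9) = -4122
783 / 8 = 97.88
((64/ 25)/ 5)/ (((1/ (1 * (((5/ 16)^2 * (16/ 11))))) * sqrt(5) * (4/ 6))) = 6 * sqrt(5)/ 275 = 0.05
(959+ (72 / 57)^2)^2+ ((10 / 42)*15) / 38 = 1683540780225 / 1824494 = 922743.94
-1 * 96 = -96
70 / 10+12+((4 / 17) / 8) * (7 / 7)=647 / 34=19.03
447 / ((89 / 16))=7152 / 89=80.36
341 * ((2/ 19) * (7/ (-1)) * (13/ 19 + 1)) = -152768/ 361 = -423.18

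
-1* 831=-831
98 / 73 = 1.34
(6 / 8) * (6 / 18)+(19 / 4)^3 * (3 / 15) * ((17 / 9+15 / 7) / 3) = 878653 / 30240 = 29.06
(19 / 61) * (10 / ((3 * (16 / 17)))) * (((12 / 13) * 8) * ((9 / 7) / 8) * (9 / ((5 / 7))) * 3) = 78489 / 1586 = 49.49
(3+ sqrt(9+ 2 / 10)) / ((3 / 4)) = 4+ 4* sqrt(230) / 15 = 8.04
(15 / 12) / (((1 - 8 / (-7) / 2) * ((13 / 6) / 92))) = 4830 / 143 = 33.78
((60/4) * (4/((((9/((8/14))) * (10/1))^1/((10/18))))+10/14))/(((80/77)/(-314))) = -3302.09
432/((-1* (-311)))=432/311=1.39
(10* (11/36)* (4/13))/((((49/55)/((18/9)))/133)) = 229900/819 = 280.71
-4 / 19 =-0.21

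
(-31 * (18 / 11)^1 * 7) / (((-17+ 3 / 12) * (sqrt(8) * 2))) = 1953 * sqrt(2) / 737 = 3.75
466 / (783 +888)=0.28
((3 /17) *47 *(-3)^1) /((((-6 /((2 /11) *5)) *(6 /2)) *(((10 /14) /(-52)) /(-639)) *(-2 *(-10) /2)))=5466006 /935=5846.00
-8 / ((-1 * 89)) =8 / 89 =0.09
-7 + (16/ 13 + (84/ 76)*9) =4.18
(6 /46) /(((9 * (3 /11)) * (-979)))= -1 /18423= -0.00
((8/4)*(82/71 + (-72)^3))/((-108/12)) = 53001052/639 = 82943.74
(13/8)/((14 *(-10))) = -13/1120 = -0.01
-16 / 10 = -8 / 5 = -1.60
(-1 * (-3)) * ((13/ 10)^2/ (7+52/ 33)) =16731/ 28300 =0.59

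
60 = 60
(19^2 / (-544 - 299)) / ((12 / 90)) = -1805 / 562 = -3.21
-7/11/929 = -7/10219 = -0.00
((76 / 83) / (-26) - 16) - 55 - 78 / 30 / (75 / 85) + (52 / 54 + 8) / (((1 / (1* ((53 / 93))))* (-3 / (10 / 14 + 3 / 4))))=-217559053211 / 2844837450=-76.48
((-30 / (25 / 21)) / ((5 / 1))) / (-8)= 63 / 100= 0.63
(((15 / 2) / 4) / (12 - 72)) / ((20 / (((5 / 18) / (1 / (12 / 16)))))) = -1 / 3072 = -0.00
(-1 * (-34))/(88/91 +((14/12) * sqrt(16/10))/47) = 13532599080/384490391 - 138946899 * sqrt(10)/384490391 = 34.05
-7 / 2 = -3.50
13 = 13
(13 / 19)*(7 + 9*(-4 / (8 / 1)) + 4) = 4.45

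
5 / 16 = 0.31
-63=-63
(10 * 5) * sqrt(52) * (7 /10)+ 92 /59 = 92 /59+ 70 * sqrt(13) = 253.95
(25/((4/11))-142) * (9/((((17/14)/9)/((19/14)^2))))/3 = -2855871/952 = -2999.86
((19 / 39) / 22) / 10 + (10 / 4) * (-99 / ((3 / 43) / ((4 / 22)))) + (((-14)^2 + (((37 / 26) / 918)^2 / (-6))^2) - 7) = -293016475739577242511161 / 642583111204322196480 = -456.00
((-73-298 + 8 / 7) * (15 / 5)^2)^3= -12650965739901 / 343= -36883282040.53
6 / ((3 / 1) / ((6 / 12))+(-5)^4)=6 / 631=0.01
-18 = -18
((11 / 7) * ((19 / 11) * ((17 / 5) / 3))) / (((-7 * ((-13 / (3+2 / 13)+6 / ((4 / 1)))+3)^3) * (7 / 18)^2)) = -19233921312 / 357640955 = -53.78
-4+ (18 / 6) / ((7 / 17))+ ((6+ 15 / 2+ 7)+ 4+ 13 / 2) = 240 / 7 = 34.29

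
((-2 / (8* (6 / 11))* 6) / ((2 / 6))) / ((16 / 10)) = -165 / 32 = -5.16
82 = 82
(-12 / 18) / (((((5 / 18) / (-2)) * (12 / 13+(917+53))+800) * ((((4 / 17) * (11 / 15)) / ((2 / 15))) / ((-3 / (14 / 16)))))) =31824 / 11984665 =0.00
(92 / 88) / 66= 0.02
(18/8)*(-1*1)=-9/4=-2.25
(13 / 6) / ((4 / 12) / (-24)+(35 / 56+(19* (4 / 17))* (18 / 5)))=3315 / 25559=0.13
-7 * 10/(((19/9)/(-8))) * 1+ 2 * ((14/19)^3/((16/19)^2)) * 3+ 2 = 82277/304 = 270.65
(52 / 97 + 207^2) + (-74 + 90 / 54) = 12448166 / 291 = 42777.20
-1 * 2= -2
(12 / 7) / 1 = 12 / 7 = 1.71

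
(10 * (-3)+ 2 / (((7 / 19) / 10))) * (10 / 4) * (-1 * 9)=-3825 / 7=-546.43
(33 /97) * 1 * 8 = 264 /97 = 2.72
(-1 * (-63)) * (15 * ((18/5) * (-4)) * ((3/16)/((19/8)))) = -1074.32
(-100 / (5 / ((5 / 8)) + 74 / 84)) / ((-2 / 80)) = 168000 / 373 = 450.40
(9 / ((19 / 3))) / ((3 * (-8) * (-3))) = 3 / 152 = 0.02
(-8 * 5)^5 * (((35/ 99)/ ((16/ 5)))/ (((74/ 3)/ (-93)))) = 17360000000/ 407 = 42653562.65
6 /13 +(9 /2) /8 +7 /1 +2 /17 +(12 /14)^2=1537957 /173264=8.88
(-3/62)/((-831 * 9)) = 1/154566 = 0.00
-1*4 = -4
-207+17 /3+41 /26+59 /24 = -20519 /104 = -197.30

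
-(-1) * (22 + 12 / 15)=114 / 5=22.80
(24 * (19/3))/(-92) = -38/23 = -1.65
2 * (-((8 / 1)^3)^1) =-1024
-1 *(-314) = 314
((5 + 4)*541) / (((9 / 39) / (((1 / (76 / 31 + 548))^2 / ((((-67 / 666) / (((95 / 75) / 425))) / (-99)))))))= 0.20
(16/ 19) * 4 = 64/ 19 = 3.37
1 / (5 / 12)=12 / 5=2.40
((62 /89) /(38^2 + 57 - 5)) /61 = 31 /4060892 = 0.00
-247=-247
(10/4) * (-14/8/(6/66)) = -48.12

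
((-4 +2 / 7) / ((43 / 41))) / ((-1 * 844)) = 533 / 127022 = 0.00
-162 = -162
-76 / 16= -19 / 4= -4.75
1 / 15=0.07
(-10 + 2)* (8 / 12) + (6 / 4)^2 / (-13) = -859 / 156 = -5.51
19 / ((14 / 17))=323 / 14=23.07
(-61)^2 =3721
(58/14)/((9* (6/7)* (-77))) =-29/4158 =-0.01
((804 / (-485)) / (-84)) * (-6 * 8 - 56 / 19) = -64856 / 64505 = -1.01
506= 506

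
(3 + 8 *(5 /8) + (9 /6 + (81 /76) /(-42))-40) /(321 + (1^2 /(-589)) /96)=-12082188 /127054361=-0.10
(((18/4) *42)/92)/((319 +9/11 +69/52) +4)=3861/611087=0.01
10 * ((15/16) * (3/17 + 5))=825/17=48.53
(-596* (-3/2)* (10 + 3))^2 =135070884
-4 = -4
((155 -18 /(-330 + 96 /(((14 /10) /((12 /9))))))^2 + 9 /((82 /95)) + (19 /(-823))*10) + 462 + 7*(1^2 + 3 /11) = 12696032311228199 /517582189850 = 24529.50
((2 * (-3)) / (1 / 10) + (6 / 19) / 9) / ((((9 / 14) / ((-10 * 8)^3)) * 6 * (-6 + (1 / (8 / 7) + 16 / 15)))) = -490004480000 / 249831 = -1961343.79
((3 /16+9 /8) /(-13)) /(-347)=21 /72176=0.00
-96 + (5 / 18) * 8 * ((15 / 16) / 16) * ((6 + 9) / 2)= -12163 / 128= -95.02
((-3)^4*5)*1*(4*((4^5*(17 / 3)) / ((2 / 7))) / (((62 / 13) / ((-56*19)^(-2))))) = 477360 / 78337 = 6.09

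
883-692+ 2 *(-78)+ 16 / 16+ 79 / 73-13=1758 / 73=24.08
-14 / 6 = -7 / 3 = -2.33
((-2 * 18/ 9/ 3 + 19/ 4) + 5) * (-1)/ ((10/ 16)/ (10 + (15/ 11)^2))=-57974/ 363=-159.71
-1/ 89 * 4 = -4/ 89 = -0.04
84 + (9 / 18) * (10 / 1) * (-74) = -286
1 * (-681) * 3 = -2043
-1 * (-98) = 98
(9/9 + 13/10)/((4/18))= 10.35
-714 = -714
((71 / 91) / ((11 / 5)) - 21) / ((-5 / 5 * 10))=10333 / 5005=2.06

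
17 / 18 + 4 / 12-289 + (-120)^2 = 254021 / 18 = 14112.28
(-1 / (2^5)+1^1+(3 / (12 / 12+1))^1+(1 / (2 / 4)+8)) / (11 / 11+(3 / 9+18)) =0.64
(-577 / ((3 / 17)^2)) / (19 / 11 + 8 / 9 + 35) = -1834283 / 3724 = -492.56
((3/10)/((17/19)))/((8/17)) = 57/80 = 0.71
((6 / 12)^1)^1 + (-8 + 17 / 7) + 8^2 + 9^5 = 827511 / 14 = 59107.93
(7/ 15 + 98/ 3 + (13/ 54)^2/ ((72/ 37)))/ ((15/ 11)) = 382946443/ 15746400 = 24.32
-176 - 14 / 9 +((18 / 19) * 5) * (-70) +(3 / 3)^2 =-86891 / 171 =-508.13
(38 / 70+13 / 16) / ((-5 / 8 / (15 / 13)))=-2277 / 910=-2.50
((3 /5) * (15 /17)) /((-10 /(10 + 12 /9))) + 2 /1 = 1.40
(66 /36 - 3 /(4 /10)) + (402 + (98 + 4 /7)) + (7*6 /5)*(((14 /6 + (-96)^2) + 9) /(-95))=-3201833 /9975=-320.99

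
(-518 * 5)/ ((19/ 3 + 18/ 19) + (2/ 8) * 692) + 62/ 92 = -115579/ 8441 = -13.69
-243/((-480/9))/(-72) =-81/1280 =-0.06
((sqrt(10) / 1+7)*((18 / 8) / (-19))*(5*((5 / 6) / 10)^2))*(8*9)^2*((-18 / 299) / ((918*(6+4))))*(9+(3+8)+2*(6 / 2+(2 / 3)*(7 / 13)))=4689*sqrt(10) / 1255501+32823 / 1255501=0.04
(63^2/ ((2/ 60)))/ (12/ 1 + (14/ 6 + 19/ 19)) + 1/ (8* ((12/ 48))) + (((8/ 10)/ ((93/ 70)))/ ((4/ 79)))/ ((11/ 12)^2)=1342423031/ 172546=7780.09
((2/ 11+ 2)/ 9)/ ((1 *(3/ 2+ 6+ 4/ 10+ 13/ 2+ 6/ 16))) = 320/ 19503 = 0.02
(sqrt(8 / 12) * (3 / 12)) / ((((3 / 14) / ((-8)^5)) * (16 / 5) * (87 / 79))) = -2831360 * sqrt(6) / 783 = -8857.46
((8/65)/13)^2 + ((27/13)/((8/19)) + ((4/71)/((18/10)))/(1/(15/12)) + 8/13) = 20394144443/3650095800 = 5.59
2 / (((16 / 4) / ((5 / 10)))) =1 / 4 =0.25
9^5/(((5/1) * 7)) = 59049/35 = 1687.11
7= 7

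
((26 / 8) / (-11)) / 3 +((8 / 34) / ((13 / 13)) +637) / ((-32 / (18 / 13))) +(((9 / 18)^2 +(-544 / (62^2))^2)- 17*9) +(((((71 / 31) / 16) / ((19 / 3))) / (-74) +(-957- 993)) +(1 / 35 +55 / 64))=-22585865069614003519 / 10606115011652160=-2129.51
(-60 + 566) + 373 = 879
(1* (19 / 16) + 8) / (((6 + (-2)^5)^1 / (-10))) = 3.53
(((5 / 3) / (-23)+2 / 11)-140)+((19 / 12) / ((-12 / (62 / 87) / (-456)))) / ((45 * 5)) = -2075583452 / 14857425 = -139.70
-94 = -94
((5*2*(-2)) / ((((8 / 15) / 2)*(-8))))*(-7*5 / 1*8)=-2625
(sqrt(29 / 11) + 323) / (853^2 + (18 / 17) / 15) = 85 * sqrt(319) / 680314481 + 27455 / 61846771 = 0.00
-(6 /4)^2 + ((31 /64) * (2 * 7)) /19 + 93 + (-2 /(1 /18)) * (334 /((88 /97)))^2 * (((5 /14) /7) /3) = -298816240043 /3604832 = -82893.25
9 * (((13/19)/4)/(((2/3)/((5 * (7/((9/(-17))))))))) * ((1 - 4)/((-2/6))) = -208845/152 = -1373.98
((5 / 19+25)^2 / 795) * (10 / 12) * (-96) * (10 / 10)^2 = -1228800 / 19133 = -64.22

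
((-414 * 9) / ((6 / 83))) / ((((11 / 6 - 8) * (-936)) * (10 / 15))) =-51543 / 3848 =-13.39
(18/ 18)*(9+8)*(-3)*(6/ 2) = -153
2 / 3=0.67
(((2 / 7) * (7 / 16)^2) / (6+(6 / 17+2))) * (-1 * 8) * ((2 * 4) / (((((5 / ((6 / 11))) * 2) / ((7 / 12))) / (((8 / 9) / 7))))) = -119 / 70290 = -0.00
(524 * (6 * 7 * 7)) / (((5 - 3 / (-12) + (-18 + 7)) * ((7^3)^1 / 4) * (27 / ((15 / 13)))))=-83840 / 6279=-13.35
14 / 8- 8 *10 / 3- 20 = -539 / 12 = -44.92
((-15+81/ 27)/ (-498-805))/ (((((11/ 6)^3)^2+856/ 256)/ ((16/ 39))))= 2985984/ 32651057413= 0.00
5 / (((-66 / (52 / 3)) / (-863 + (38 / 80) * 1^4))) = 1132.61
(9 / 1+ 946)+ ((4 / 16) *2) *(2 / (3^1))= 2866 / 3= 955.33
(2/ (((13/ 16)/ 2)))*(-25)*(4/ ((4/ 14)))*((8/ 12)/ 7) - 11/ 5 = -32429/ 195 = -166.30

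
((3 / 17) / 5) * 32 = 96 / 85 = 1.13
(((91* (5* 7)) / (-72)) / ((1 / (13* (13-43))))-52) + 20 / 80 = 51601 / 3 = 17200.33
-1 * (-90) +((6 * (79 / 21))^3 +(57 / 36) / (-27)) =1287952451 / 111132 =11589.39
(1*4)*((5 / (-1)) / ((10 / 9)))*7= -126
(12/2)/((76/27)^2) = 2187/2888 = 0.76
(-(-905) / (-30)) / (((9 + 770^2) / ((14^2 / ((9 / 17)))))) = -17738 / 941679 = -0.02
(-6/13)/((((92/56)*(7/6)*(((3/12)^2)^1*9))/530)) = -67840/299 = -226.89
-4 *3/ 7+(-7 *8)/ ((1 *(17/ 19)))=-7652/ 119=-64.30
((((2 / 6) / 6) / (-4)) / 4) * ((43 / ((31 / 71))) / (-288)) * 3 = 3053 / 857088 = 0.00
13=13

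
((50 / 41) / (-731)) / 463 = -50 / 13876573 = -0.00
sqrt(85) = 9.22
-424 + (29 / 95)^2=-3825759 / 9025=-423.91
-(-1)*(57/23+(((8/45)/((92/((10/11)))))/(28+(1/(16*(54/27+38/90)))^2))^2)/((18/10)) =465978333635327781503075/338447420734446539818929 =1.38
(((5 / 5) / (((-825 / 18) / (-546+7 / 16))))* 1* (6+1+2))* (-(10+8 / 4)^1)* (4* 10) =-2828196 / 55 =-51421.75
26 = 26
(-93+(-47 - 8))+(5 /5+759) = 612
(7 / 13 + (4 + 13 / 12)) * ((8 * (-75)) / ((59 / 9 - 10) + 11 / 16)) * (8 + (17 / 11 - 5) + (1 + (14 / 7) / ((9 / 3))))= 431484000 / 56771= 7600.43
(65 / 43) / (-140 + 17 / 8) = -520 / 47429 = -0.01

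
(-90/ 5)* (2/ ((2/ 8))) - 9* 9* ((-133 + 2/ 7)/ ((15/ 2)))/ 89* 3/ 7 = -2989422/ 21805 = -137.10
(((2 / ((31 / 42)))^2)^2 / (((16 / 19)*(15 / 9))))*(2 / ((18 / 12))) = 236488896 / 4617605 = 51.21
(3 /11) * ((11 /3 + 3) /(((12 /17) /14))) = 1190 /33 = 36.06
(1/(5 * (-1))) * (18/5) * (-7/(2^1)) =63/25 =2.52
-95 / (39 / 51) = -1615 / 13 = -124.23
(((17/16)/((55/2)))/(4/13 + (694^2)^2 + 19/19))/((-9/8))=-221/1492747776860175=-0.00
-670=-670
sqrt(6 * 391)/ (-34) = -sqrt(2346)/ 34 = -1.42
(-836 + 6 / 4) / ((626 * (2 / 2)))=-1669 / 1252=-1.33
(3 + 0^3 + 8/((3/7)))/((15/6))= 26/3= 8.67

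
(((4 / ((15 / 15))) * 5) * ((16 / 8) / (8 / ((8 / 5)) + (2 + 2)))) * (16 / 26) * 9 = 320 / 13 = 24.62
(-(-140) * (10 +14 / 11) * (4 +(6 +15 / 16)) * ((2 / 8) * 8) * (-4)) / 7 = -217000 / 11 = -19727.27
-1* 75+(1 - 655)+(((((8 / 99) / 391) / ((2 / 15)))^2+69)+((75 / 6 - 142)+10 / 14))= -1838520451987 / 2330823726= -788.79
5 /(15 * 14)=1 /42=0.02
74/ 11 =6.73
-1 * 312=-312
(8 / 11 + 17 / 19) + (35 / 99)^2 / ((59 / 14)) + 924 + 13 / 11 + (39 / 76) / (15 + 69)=1140508701623 / 1230535152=926.84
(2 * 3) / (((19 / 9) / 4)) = 11.37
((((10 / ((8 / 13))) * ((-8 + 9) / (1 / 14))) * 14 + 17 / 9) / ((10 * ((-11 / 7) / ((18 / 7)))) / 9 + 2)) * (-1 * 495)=-127778310 / 107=-1194189.81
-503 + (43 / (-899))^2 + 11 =-397633043 / 808201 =-492.00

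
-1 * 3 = -3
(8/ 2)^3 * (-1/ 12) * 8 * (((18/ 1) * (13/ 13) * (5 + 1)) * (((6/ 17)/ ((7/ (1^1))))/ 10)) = -13824/ 595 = -23.23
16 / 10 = 8 / 5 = 1.60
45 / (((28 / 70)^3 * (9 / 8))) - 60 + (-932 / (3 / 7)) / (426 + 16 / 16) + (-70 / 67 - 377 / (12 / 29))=-5758109 / 16348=-352.22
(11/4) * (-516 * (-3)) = 4257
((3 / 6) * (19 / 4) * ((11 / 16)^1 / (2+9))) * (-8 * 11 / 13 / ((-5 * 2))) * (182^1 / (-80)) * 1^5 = -1463 / 6400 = -0.23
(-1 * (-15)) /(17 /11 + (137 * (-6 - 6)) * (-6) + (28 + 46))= 11 /7289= 0.00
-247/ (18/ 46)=-5681/ 9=-631.22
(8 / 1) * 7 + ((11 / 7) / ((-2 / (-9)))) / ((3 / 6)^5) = 1976 / 7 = 282.29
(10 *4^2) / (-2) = -80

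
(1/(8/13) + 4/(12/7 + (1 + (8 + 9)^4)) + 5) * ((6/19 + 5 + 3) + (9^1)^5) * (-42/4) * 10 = -1825464772606545/44434616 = -41082042.27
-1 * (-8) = 8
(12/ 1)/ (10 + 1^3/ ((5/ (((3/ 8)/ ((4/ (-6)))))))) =960/ 791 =1.21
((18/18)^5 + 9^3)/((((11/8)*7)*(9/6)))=11680/231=50.56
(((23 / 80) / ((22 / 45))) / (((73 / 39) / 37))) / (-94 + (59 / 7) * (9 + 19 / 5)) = 387205 / 462528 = 0.84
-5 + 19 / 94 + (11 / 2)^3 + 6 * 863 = 2007681 / 376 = 5339.58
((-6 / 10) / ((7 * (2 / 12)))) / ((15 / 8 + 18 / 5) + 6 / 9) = -432 / 5159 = -0.08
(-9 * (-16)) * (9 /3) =432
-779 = -779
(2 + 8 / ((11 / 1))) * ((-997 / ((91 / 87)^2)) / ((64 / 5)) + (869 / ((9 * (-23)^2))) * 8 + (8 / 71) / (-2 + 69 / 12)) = -190.10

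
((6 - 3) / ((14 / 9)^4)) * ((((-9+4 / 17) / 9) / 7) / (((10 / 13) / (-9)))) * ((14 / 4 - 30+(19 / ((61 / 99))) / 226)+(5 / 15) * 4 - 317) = -285.25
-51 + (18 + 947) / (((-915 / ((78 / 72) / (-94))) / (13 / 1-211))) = -612467 / 11468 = -53.41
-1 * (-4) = 4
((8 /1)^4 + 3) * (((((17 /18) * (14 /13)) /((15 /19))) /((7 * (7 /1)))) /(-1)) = -1323977 /12285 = -107.77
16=16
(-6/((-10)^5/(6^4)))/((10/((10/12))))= 81/12500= 0.01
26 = 26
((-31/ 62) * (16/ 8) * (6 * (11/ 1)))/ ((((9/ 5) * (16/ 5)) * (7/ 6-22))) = 11/ 20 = 0.55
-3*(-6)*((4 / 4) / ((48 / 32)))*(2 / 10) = 2.40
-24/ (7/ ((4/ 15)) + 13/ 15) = -1440/ 1627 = -0.89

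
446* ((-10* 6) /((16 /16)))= -26760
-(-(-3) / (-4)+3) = -9 / 4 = -2.25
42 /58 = 21 /29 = 0.72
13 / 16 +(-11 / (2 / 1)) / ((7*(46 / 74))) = -1163 / 2576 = -0.45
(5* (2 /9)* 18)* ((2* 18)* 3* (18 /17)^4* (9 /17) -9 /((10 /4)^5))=1273822724736 /887410625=1435.44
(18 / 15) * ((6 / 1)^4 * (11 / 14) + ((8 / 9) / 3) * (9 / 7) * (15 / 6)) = 42808 / 35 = 1223.09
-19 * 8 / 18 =-76 / 9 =-8.44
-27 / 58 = -0.47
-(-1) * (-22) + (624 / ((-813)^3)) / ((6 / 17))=-11822093302 / 537367797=-22.00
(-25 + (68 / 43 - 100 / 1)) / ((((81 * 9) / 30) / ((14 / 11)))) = -247660 / 38313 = -6.46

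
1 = 1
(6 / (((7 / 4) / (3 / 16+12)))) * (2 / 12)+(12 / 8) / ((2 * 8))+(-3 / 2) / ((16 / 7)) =717 / 112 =6.40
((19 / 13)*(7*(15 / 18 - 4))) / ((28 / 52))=-361 / 6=-60.17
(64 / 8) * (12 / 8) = 12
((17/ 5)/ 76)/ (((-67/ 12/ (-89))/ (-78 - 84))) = -735318/ 6365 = -115.53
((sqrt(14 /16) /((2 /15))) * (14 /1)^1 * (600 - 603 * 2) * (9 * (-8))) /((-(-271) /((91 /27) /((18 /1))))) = 643370 * sqrt(14) /813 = 2960.97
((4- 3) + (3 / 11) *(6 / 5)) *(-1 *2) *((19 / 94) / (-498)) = 1387 / 1287330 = 0.00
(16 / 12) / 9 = 4 / 27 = 0.15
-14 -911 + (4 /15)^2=-208109 /225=-924.93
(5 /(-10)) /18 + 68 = 2447 /36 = 67.97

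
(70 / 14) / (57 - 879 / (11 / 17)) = -55 / 14316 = -0.00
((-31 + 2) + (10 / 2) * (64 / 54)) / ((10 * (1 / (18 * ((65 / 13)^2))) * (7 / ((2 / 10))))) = -89 / 3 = -29.67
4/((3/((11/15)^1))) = 44/45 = 0.98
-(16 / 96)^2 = -1 / 36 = -0.03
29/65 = 0.45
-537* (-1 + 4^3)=-33831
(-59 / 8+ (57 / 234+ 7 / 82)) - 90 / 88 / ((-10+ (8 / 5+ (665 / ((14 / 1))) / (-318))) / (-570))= -75.23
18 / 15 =6 / 5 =1.20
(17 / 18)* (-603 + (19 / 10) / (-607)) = -62223893 / 109260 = -569.50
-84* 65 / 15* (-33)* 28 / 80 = 21021 / 5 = 4204.20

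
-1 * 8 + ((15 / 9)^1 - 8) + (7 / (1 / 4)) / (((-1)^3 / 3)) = -295 / 3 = -98.33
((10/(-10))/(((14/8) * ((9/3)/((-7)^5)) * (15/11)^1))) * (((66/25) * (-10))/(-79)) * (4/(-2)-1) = -4648336/1975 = -2353.59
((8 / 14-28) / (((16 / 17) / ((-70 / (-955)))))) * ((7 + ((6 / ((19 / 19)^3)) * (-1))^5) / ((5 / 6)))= 19914.67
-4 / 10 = -2 / 5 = -0.40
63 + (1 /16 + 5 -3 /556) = 151359 /2224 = 68.06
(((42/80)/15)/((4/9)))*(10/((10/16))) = 63/50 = 1.26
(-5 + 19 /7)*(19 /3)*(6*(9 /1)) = -5472 /7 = -781.71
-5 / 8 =-0.62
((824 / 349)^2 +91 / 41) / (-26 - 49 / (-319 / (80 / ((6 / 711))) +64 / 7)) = -23527786796709 / 94724684227982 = -0.25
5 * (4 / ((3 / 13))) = 260 / 3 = 86.67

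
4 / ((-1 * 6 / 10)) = -20 / 3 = -6.67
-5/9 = -0.56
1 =1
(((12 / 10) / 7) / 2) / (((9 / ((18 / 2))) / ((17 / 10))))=51 / 350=0.15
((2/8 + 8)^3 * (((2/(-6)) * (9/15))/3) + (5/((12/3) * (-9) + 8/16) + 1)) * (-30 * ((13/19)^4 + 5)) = 847815696261/148044656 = 5726.76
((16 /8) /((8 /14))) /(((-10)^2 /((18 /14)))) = 9 /200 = 0.04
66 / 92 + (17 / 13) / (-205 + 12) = 82015 / 115414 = 0.71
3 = 3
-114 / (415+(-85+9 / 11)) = -418 / 1213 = -0.34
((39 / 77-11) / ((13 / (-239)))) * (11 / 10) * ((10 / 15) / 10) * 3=96556 / 2275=42.44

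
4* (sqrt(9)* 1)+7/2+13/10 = 84/5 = 16.80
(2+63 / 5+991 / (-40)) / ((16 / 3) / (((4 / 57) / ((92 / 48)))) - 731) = 1221 / 70240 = 0.02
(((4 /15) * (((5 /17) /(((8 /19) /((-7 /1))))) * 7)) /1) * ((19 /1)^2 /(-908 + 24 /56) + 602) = -1186087483 /216002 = -5491.09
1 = 1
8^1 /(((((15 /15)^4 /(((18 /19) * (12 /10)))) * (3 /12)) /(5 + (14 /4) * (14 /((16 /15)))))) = 35208 /19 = 1853.05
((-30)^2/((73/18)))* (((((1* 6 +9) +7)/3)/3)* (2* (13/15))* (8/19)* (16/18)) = 1464320/4161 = 351.92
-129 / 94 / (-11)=0.12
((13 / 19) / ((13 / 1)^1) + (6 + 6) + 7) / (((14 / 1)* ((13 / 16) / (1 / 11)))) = 2896 / 19019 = 0.15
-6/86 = -3/43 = -0.07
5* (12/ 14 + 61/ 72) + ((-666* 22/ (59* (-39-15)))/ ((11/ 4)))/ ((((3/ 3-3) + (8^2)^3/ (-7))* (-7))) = 3690677651/ 433085016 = 8.52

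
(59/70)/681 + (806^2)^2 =20118023872084379/47670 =422026932496.00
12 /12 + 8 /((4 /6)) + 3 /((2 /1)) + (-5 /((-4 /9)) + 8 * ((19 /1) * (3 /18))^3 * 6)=55799 /36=1549.97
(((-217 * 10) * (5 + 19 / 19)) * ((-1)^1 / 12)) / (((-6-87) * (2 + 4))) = -35 / 18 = -1.94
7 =7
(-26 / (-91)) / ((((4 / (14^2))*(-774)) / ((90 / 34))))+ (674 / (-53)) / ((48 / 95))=-25.22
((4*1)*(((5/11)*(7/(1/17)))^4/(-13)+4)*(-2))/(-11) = -1002663514344/2093663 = -478903.97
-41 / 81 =-0.51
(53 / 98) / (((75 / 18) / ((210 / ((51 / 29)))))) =9222 / 595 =15.50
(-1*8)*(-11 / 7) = 88 / 7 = 12.57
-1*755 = -755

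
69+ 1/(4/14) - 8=129/2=64.50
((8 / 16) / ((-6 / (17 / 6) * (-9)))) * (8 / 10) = 17 / 810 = 0.02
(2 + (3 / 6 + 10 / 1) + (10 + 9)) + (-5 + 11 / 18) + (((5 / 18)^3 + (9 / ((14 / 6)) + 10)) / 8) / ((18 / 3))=53692211 / 1959552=27.40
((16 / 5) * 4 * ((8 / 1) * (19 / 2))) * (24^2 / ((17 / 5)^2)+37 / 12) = 223127488 / 4335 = 51471.16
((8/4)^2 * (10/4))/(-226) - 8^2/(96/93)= -7011/113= -62.04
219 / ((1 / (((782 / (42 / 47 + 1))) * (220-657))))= -3517468062 / 89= -39522113.06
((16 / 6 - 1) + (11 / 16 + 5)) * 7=51.48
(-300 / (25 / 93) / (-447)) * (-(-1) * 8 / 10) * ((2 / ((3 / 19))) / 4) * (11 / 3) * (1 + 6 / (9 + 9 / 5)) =725648 / 20115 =36.07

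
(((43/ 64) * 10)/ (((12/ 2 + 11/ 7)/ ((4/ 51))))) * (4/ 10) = 301/ 10812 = 0.03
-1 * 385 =-385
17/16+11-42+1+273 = 3905/16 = 244.06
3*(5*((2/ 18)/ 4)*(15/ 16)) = 25/ 64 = 0.39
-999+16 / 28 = -6989 / 7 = -998.43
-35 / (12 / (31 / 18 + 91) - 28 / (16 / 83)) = 0.24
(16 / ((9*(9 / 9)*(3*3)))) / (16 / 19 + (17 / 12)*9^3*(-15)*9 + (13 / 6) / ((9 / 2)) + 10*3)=-1216 / 858084387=-0.00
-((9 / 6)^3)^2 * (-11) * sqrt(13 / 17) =8019 * sqrt(221) / 1088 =109.57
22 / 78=11 / 39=0.28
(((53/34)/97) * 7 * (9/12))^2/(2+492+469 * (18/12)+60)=0.00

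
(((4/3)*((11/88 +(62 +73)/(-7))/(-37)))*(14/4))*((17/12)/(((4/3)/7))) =3451/192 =17.97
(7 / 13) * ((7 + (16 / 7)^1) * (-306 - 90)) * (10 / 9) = -2200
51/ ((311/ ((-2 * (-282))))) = 28764/ 311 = 92.49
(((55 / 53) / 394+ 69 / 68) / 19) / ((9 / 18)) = 722299 / 6744886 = 0.11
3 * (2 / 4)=1.50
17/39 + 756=29501/39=756.44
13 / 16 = 0.81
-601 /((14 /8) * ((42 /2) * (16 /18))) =-1803 /98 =-18.40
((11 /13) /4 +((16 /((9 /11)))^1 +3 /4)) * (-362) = -868981 /117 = -7427.19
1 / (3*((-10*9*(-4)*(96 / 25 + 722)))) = 5 / 3919536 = 0.00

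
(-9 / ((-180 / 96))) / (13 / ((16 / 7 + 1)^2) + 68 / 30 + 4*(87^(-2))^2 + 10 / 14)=2545727819796 / 2219615440627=1.15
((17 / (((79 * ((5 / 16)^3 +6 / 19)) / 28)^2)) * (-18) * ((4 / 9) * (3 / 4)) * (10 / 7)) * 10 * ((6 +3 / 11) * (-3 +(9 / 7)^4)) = 2560.00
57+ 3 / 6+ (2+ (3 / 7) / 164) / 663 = 43766929 / 761124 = 57.50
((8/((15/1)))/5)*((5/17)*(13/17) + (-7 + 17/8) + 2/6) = -29941/65025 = -0.46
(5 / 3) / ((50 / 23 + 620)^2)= 529 / 122865660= 0.00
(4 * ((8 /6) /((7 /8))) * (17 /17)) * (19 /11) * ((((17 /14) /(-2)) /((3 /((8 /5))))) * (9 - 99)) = 165376 /539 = 306.82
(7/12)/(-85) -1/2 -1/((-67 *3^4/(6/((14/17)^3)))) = -26628247/52741395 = -0.50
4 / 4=1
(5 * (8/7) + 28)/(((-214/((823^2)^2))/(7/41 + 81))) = -180162610402737664/30709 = -5866769038481.80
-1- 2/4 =-3/2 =-1.50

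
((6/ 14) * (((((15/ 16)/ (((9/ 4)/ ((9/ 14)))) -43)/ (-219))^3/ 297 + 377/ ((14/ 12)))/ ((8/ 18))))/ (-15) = -35406048889969909/ 1704387721107456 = -20.77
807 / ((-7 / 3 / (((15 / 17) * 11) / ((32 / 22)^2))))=-48335265 / 30464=-1586.64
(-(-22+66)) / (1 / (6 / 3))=-88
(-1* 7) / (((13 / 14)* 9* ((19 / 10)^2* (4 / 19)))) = -2450 / 2223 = -1.10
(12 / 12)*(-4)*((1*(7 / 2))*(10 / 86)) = -70 / 43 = -1.63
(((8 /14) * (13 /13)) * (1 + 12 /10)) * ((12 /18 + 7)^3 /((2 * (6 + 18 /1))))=133837 /11340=11.80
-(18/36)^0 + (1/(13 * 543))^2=-49829480/49829481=-1.00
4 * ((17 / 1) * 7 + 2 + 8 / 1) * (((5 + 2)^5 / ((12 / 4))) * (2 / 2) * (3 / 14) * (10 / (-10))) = -619458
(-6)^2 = 36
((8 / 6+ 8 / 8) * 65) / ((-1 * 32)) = -455 / 96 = -4.74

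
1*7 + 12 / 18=7.67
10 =10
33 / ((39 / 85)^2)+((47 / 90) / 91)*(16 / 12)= 25035847 / 159705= 156.76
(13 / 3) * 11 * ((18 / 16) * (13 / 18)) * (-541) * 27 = -9051471 / 16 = -565716.94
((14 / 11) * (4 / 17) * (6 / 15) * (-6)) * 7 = -4704 / 935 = -5.03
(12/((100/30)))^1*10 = 36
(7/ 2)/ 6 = 7/ 12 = 0.58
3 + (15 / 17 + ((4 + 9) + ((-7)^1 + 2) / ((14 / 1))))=3933 / 238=16.53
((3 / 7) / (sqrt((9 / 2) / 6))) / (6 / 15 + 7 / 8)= 80 * sqrt(3) / 357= 0.39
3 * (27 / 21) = 27 / 7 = 3.86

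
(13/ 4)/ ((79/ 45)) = 1.85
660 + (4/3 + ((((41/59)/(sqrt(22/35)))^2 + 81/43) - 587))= 760543939/9879078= 76.99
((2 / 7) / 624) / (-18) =-1 / 39312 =-0.00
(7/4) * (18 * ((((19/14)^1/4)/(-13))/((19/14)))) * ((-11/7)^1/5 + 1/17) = 171/1105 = 0.15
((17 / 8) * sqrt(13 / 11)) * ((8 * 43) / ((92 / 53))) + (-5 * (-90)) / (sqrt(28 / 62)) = 38743 * sqrt(143) / 1012 + 225 * sqrt(434) / 7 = 1127.43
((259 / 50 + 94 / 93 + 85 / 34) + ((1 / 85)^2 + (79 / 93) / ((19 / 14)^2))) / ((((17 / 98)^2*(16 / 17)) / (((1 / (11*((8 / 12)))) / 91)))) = 761452195721 / 1572467553800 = 0.48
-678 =-678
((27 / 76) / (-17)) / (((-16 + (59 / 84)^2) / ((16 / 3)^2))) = 1354752 / 35341045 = 0.04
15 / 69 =5 / 23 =0.22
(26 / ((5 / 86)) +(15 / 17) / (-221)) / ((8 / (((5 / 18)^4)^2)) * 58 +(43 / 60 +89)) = 7875540937500 / 230527870804899551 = 0.00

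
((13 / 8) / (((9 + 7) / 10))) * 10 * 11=3575 / 32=111.72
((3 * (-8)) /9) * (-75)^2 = -15000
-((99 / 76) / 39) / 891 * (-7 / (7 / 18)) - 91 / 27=-44945 / 13338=-3.37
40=40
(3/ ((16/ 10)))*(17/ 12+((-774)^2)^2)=21533523226645/ 32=672922600832.66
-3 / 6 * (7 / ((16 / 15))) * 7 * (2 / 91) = -105 / 208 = -0.50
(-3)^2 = 9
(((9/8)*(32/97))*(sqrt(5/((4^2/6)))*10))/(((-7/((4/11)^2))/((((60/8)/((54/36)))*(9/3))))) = -21600*sqrt(30)/82159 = -1.44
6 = 6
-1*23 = -23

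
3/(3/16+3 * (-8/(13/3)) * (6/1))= -208/2291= -0.09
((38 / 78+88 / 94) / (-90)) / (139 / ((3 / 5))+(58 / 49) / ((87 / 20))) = -127841 / 1874884050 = -0.00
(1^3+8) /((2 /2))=9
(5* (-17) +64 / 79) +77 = -568 / 79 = -7.19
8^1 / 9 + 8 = 80 / 9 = 8.89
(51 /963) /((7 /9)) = 51 /749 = 0.07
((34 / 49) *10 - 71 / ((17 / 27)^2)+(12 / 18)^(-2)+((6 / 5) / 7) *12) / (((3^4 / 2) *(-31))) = 47538751 / 355582710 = 0.13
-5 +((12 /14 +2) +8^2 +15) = 76.86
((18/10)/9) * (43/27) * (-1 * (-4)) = 172/135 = 1.27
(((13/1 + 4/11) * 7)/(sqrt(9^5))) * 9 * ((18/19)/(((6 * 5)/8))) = 2744/3135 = 0.88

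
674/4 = 337/2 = 168.50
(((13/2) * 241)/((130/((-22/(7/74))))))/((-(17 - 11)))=98087/210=467.08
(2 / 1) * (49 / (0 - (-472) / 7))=343 / 236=1.45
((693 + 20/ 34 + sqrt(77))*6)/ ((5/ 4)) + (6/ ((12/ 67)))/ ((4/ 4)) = 24*sqrt(77)/ 5 + 571663/ 170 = 3404.84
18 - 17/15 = 253/15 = 16.87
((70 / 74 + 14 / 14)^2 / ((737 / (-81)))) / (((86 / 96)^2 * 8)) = -120932352 / 1865554097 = -0.06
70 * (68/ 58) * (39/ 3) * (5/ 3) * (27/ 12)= 116025/ 29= 4000.86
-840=-840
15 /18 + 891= 5351 /6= 891.83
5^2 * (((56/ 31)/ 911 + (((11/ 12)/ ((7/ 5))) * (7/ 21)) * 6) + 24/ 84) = 47362475/ 1186122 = 39.93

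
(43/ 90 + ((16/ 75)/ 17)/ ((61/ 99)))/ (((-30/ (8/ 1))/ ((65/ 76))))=-0.11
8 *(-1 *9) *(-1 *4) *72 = 20736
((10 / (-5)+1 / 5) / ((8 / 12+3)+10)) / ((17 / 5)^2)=-135 / 11849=-0.01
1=1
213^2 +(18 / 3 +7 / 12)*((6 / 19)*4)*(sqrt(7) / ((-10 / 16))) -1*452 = 44917 -1264*sqrt(7) / 95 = 44881.80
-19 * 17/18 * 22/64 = -3553/576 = -6.17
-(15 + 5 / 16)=-245 / 16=-15.31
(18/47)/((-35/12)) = -216/1645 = -0.13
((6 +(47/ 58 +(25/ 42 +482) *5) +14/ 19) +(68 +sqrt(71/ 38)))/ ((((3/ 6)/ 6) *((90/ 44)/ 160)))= 1408 *sqrt(2698)/ 57 +81085886464/ 34713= 2337177.01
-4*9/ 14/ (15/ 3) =-18/ 35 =-0.51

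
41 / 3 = 13.67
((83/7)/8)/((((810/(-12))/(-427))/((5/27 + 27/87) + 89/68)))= 486407473/28751760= 16.92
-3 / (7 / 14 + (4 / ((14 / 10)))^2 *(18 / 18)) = -98 / 283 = -0.35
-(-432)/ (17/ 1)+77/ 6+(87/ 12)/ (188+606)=6196267/ 161976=38.25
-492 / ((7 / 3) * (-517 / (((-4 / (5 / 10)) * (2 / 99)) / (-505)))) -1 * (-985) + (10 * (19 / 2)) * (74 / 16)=229079916267 / 160828360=1424.38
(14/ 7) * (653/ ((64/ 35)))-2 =22791/ 32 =712.22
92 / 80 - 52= -1017 / 20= -50.85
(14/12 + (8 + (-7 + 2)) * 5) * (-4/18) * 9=-97/3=-32.33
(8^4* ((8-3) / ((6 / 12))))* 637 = 26091520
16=16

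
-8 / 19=-0.42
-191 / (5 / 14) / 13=-41.14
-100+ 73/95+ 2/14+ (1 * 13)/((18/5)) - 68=-1956827/11970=-163.48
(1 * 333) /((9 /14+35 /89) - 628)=-138306 /260399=-0.53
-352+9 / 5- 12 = -1811 / 5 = -362.20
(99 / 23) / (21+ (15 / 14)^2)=6468 / 33281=0.19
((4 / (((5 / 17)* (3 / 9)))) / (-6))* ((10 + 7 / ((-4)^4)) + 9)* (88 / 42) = -910877 / 3360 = -271.09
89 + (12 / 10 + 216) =306.20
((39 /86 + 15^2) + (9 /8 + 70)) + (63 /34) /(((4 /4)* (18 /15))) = 1743421 /5848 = 298.12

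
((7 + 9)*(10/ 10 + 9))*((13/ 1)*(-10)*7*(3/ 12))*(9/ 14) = -23400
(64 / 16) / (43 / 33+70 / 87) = 3828 / 2017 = 1.90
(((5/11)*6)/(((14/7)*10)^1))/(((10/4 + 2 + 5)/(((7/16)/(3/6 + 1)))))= 7/1672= 0.00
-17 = -17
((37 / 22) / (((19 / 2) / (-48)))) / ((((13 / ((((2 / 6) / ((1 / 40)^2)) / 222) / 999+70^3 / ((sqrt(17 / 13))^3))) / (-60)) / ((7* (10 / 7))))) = 89958114.55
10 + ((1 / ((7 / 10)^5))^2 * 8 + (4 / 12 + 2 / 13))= 3235532376841 / 11016534711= 293.70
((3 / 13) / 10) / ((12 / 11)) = 11 / 520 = 0.02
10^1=10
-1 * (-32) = 32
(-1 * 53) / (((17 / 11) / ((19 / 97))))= -11077 / 1649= -6.72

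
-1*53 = -53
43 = 43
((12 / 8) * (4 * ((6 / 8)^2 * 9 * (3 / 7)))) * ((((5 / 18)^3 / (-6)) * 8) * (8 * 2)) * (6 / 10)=-25 / 7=-3.57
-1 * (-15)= 15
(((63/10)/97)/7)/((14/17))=153/13580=0.01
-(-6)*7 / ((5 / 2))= 84 / 5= 16.80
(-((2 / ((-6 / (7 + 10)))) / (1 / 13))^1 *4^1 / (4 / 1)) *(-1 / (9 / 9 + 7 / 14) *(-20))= 982.22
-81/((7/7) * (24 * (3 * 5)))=-9/40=-0.22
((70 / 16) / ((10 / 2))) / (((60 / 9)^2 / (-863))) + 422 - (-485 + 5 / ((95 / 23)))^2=-269909297609 / 1155200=-233647.25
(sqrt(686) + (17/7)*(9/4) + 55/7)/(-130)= -0.30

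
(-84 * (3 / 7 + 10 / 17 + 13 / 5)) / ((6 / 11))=-47344 / 85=-556.99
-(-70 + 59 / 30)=2041 / 30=68.03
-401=-401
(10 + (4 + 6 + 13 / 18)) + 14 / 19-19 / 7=44875 / 2394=18.74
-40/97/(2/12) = -240/97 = -2.47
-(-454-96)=550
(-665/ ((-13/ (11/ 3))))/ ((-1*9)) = -7315/ 351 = -20.84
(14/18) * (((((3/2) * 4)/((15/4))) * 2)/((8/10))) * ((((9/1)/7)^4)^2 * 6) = 114791256/823543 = 139.39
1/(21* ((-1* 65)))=-1/1365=-0.00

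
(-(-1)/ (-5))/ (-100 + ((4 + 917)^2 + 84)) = -1/ 4241125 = -0.00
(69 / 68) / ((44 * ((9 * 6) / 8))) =23 / 6732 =0.00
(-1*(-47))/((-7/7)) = -47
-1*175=-175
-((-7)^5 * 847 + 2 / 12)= 14235528.83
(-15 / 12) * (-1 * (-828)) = -1035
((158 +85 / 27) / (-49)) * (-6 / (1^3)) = 19.73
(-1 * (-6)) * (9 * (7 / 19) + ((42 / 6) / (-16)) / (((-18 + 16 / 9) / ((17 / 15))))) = 2227869 / 110960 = 20.08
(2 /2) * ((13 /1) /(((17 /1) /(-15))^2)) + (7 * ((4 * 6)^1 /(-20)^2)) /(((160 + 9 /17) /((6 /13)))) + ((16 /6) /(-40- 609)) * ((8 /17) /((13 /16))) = 5050430674568 /499057619775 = 10.12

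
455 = 455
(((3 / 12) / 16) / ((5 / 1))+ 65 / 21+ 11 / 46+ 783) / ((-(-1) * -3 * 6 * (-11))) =121536323 / 30602880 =3.97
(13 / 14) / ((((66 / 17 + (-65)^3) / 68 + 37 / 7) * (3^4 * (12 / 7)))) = -0.00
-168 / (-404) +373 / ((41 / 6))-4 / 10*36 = 840648 / 20705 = 40.60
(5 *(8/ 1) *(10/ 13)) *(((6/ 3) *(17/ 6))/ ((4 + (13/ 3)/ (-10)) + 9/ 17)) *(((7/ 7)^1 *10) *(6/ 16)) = 159.63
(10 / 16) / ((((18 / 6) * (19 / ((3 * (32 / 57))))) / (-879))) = -5860 / 361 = -16.23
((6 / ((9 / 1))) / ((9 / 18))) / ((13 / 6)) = 8 / 13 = 0.62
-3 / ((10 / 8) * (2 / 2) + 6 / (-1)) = 12 / 19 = 0.63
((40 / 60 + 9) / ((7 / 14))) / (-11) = -58 / 33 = -1.76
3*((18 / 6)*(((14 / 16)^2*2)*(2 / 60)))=147 / 320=0.46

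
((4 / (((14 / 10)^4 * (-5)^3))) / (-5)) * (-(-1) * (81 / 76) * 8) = 648 / 45619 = 0.01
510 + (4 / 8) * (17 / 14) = 14297 / 28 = 510.61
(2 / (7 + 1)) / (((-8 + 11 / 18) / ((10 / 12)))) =-15 / 532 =-0.03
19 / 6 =3.17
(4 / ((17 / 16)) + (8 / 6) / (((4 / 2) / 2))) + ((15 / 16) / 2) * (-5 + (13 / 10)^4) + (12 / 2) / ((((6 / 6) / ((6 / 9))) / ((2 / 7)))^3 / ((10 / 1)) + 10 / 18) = 1269084026317 / 282495936000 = 4.49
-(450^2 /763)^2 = -41006250000 /582169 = -70437.02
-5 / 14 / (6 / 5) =-25 / 84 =-0.30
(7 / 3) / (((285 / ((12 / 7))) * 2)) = 2 / 285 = 0.01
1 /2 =0.50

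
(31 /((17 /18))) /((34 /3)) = 837 /289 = 2.90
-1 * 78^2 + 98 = -5986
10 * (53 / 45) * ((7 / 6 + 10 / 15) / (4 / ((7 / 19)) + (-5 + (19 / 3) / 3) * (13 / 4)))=8162 / 555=14.71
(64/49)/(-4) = -16/49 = -0.33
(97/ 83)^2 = 9409/ 6889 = 1.37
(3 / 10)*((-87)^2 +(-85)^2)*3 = 66573 / 5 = 13314.60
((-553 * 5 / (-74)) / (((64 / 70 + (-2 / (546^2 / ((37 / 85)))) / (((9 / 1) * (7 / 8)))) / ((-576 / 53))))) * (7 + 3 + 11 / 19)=-15970130270148600 / 3398894858881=-4698.62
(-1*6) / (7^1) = -6 / 7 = -0.86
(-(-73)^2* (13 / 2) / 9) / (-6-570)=69277 / 10368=6.68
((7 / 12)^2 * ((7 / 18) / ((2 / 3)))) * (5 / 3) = 1715 / 5184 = 0.33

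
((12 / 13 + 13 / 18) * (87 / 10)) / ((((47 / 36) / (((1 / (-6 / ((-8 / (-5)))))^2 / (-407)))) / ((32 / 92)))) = -25984 / 38997075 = -0.00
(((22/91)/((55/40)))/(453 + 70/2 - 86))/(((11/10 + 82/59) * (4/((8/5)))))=1888/26869479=0.00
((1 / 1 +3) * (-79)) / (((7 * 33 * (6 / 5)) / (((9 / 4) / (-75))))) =79 / 2310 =0.03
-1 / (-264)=1 / 264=0.00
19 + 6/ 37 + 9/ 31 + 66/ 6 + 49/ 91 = 462106/ 14911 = 30.99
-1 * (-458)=458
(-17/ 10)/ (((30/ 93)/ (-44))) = 5797/ 25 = 231.88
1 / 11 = 0.09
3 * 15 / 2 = 45 / 2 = 22.50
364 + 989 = 1353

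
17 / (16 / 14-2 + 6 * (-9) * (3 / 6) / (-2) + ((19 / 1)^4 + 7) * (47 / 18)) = 2142 / 42879505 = 0.00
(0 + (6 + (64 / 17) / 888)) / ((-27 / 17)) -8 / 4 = -17324 / 2997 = -5.78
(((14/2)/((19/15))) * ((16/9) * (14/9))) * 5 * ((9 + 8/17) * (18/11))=12622400/10659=1184.20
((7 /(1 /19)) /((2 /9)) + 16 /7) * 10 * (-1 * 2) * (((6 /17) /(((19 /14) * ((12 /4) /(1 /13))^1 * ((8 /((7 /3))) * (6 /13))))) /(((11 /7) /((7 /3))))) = -14424865 /191862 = -75.18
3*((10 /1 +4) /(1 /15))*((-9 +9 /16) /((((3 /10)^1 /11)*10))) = -155925 /8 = -19490.62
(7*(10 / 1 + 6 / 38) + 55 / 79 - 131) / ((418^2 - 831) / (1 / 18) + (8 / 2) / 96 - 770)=-2132568 / 112730048797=-0.00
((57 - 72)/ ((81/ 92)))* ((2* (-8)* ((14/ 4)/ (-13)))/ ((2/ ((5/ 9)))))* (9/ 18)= -32200/ 3159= -10.19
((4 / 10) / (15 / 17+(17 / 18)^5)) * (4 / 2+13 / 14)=1317028896 / 1836838115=0.72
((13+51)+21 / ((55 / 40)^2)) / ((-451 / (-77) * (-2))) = -31808 / 4961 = -6.41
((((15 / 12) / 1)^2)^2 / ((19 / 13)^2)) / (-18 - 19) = -105625 / 3419392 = -0.03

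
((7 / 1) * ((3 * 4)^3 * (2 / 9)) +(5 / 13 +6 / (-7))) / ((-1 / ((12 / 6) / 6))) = -244565 / 273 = -895.84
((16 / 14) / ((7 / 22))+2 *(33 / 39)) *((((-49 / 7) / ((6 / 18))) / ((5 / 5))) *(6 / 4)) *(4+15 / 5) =-15147 / 13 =-1165.15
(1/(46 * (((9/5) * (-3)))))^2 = 25/1542564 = 0.00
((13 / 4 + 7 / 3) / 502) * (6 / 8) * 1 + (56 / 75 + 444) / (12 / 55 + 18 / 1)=1474038161 / 60360480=24.42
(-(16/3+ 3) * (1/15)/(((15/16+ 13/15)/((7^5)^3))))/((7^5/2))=-225980199200/1299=-173964741.49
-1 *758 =-758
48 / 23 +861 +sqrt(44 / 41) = 2*sqrt(451) / 41 +19851 / 23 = 864.12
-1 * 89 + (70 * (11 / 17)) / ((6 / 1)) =-4154 / 51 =-81.45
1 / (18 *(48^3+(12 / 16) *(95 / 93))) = 62 / 123421527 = 0.00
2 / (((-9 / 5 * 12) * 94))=-5 / 5076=-0.00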